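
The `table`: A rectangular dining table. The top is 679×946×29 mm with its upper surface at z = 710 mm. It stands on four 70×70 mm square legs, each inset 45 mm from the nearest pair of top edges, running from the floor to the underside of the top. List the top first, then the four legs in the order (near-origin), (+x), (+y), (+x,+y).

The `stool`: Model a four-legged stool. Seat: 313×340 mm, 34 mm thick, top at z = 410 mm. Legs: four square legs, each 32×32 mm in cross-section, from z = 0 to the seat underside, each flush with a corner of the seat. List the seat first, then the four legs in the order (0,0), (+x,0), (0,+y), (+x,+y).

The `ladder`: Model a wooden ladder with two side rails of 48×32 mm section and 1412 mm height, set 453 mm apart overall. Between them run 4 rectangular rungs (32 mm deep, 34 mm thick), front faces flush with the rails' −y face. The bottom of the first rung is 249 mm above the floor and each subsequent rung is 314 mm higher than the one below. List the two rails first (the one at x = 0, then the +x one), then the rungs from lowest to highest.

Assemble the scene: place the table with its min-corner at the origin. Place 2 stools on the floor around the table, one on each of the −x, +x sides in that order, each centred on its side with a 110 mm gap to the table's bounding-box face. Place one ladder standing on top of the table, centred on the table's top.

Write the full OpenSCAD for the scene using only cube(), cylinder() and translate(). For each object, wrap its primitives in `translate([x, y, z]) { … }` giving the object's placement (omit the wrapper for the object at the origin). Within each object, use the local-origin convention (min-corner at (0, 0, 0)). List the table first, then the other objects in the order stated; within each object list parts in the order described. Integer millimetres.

translate([0, 0, 681]) cube([679, 946, 29]);
translate([45, 45, 0]) cube([70, 70, 681]);
translate([564, 45, 0]) cube([70, 70, 681]);
translate([45, 831, 0]) cube([70, 70, 681]);
translate([564, 831, 0]) cube([70, 70, 681]);
translate([-423, 303, 0]) {
  translate([0, 0, 376]) cube([313, 340, 34]);
  cube([32, 32, 376]);
  translate([281, 0, 0]) cube([32, 32, 376]);
  translate([0, 308, 0]) cube([32, 32, 376]);
  translate([281, 308, 0]) cube([32, 32, 376]);
}
translate([789, 303, 0]) {
  translate([0, 0, 376]) cube([313, 340, 34]);
  cube([32, 32, 376]);
  translate([281, 0, 0]) cube([32, 32, 376]);
  translate([0, 308, 0]) cube([32, 32, 376]);
  translate([281, 308, 0]) cube([32, 32, 376]);
}
translate([113, 457, 710]) {
  cube([48, 32, 1412]);
  translate([405, 0, 0]) cube([48, 32, 1412]);
  translate([48, 0, 249]) cube([357, 32, 34]);
  translate([48, 0, 563]) cube([357, 32, 34]);
  translate([48, 0, 877]) cube([357, 32, 34]);
  translate([48, 0, 1191]) cube([357, 32, 34]);
}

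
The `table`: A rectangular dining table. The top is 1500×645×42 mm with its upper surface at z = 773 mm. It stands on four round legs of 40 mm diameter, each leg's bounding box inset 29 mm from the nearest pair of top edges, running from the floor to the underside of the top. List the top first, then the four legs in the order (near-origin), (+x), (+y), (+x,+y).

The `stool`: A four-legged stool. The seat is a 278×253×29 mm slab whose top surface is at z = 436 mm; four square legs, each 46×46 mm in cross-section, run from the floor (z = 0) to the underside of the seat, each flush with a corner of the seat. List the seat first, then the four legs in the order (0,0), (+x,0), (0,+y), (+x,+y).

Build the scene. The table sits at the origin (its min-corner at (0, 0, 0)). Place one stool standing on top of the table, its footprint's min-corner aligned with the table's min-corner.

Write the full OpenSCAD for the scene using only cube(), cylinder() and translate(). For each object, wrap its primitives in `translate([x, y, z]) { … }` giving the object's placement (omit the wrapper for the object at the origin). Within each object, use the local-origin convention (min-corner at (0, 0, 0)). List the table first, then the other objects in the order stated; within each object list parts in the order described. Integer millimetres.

translate([0, 0, 731]) cube([1500, 645, 42]);
translate([49, 49, 0]) cylinder(h = 731, r = 20);
translate([1451, 49, 0]) cylinder(h = 731, r = 20);
translate([49, 596, 0]) cylinder(h = 731, r = 20);
translate([1451, 596, 0]) cylinder(h = 731, r = 20);
translate([0, 0, 773]) {
  translate([0, 0, 407]) cube([278, 253, 29]);
  cube([46, 46, 407]);
  translate([232, 0, 0]) cube([46, 46, 407]);
  translate([0, 207, 0]) cube([46, 46, 407]);
  translate([232, 207, 0]) cube([46, 46, 407]);
}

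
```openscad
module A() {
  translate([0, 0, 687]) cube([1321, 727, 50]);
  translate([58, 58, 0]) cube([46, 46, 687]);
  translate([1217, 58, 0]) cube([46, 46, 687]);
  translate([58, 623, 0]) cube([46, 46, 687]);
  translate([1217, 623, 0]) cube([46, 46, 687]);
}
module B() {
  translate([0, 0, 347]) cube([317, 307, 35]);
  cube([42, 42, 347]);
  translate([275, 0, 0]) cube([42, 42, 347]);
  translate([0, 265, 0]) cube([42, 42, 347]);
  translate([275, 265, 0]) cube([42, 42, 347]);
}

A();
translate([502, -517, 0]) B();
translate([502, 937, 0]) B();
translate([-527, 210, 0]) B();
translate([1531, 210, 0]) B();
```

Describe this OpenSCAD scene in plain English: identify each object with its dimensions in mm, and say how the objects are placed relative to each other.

A is a table with a 1321×727 mm rectangular top, 50 mm thick, top surface at z = 737 mm, supported by four 46×46 mm square legs, each inset 58 mm from the nearest pair of top edges, running from the floor.

B is a simple wooden stool: a rectangular seat 317 mm (x) by 307 mm (y), 35 mm thick, top face at z = 382 mm, on four square legs, each 42×42 mm in cross-section. The legs rest on z = 0, each flush with a corner of the seat.

Four stools sit around the table at the −y, +y, −x, +x sides.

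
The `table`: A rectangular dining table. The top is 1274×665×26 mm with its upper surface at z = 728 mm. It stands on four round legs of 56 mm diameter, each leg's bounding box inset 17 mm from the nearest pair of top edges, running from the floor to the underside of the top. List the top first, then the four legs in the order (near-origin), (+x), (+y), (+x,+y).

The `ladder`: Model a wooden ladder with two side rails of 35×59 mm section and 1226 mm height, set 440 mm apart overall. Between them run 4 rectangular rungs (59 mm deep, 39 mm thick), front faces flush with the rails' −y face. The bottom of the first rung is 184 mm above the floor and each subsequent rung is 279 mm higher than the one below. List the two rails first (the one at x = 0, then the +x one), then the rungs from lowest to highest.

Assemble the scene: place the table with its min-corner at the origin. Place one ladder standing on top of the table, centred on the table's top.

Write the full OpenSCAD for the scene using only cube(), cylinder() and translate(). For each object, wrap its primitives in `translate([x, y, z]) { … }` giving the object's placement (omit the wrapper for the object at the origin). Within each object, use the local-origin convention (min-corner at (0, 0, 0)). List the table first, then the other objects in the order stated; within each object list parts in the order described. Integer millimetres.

translate([0, 0, 702]) cube([1274, 665, 26]);
translate([45, 45, 0]) cylinder(h = 702, r = 28);
translate([1229, 45, 0]) cylinder(h = 702, r = 28);
translate([45, 620, 0]) cylinder(h = 702, r = 28);
translate([1229, 620, 0]) cylinder(h = 702, r = 28);
translate([417, 303, 728]) {
  cube([35, 59, 1226]);
  translate([405, 0, 0]) cube([35, 59, 1226]);
  translate([35, 0, 184]) cube([370, 59, 39]);
  translate([35, 0, 463]) cube([370, 59, 39]);
  translate([35, 0, 742]) cube([370, 59, 39]);
  translate([35, 0, 1021]) cube([370, 59, 39]);
}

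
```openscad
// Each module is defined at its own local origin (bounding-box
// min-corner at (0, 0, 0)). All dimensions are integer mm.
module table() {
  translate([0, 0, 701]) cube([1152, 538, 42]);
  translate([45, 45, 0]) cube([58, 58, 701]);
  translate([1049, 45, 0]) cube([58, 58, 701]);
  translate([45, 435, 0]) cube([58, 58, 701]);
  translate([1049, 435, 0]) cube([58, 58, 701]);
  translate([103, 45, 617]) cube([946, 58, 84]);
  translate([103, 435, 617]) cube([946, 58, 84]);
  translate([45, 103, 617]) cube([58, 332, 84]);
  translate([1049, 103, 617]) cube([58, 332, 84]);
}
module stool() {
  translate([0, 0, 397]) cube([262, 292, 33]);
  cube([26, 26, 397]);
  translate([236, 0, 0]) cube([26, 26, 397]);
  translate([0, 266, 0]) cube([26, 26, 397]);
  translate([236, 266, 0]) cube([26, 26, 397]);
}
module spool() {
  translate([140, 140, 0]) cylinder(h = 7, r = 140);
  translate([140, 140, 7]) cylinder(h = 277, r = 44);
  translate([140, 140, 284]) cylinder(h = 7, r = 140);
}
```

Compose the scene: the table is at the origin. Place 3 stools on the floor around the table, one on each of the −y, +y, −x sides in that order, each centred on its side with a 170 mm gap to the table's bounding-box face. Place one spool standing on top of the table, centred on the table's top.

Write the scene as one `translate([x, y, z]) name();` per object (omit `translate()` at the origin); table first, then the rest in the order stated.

table();
translate([445, -462, 0]) stool();
translate([445, 708, 0]) stool();
translate([-432, 123, 0]) stool();
translate([436, 129, 743]) spool();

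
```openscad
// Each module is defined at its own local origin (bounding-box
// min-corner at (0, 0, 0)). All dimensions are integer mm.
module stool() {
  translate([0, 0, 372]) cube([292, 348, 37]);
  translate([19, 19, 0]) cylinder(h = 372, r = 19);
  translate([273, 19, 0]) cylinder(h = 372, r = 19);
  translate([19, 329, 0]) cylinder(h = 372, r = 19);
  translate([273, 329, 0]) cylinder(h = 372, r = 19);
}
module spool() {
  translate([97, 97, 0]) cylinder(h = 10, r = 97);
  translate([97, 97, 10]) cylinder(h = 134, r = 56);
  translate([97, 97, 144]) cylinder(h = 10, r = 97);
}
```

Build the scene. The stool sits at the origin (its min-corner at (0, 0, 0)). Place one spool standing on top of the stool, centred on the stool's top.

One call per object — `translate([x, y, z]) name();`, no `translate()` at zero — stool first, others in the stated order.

stool();
translate([49, 77, 409]) spool();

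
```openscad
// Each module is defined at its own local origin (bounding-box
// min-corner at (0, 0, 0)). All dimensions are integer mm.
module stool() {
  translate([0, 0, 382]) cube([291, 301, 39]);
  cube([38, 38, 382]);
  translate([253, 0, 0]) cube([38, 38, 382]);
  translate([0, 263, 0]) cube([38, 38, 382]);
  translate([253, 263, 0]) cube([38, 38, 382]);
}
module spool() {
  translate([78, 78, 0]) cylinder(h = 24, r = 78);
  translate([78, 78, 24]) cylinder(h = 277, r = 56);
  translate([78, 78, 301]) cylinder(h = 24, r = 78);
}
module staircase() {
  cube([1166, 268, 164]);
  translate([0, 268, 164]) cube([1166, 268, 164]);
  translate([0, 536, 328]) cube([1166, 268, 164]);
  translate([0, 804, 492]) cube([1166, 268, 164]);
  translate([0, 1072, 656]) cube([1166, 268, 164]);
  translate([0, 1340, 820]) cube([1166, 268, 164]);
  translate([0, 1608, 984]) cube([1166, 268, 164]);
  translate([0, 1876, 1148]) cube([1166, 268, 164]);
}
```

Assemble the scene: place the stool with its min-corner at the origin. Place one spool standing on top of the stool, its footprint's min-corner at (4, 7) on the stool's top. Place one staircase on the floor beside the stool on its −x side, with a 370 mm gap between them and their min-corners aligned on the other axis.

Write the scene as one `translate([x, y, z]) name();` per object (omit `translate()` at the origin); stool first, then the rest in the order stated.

stool();
translate([4, 7, 421]) spool();
translate([-1536, 0, 0]) staircase();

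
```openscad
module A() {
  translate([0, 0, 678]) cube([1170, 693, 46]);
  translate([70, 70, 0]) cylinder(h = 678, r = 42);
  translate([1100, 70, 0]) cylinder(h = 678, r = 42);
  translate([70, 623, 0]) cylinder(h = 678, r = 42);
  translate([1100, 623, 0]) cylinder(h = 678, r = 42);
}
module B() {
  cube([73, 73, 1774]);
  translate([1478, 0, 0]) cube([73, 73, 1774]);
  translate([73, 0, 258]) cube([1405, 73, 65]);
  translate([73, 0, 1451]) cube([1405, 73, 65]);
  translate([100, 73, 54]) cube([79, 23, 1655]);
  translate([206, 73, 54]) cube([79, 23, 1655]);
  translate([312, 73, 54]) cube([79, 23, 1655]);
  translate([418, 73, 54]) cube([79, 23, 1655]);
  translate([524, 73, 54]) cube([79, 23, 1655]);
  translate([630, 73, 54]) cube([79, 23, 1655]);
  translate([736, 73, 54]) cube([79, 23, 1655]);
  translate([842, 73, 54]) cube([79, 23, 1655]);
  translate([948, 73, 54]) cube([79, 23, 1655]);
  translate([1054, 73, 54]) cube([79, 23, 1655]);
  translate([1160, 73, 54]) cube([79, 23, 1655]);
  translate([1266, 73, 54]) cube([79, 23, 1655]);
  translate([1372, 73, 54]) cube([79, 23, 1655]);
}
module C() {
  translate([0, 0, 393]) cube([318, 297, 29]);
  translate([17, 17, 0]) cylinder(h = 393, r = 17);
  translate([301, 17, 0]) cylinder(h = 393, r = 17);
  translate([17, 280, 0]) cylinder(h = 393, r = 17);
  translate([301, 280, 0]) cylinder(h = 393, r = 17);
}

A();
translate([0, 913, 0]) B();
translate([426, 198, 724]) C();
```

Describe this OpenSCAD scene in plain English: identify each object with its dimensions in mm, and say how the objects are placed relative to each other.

A is a table with a 1170×693 mm rectangular top, 46 mm thick, top surface at z = 724 mm, supported by four round legs of 84 mm diameter, each leg's bounding box inset 28 mm from the nearest pair of top edges, running from the floor.

B is a fence section. Two 73×73 mm posts, 1774 mm tall, stand on the floor with a clear span of 1405 mm between their inner faces. Two horizontal rails of 73×65 mm section span the gap between the posts with their undersides at z = 258 mm and z = 1451 mm, flush with the posts' −y face. 13 pickets, each 79 mm wide, 23 mm thick and 1655 mm tall, are fixed to the +y face of the rails with their bottoms at z = 54 mm, evenly spaced across the span with equal gaps (rounded down to the nearest mm) at the −x end and between each pair — any rounding remainder accumulates at the +x end.

C is a simple wooden stool: a rectangular seat 318 mm (x) by 297 mm (y), 29 mm thick, top face at z = 422 mm, on four round legs, each 34 mm in diameter. The legs rest on z = 0, each leg's axis is inset half a diameter from the nearest pair of seat edges (so the leg's bounding box is flush with the corner).

The fence section is on the floor beside the table on its +y side. The stool is on top of the table, centred.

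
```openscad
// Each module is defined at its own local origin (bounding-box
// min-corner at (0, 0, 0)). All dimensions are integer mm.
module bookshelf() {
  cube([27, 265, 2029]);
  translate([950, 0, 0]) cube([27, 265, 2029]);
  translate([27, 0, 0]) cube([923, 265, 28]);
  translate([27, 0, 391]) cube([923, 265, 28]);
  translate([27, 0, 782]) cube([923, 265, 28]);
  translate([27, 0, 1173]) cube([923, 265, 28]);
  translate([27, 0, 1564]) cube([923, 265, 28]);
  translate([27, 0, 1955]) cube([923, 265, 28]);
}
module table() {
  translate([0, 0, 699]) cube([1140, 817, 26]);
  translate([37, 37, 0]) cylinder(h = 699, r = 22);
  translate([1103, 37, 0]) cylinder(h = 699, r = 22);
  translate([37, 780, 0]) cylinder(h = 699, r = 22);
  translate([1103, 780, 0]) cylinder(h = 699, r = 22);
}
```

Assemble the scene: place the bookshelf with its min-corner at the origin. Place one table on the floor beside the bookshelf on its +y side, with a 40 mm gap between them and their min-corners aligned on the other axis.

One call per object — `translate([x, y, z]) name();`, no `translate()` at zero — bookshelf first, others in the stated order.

bookshelf();
translate([0, 305, 0]) table();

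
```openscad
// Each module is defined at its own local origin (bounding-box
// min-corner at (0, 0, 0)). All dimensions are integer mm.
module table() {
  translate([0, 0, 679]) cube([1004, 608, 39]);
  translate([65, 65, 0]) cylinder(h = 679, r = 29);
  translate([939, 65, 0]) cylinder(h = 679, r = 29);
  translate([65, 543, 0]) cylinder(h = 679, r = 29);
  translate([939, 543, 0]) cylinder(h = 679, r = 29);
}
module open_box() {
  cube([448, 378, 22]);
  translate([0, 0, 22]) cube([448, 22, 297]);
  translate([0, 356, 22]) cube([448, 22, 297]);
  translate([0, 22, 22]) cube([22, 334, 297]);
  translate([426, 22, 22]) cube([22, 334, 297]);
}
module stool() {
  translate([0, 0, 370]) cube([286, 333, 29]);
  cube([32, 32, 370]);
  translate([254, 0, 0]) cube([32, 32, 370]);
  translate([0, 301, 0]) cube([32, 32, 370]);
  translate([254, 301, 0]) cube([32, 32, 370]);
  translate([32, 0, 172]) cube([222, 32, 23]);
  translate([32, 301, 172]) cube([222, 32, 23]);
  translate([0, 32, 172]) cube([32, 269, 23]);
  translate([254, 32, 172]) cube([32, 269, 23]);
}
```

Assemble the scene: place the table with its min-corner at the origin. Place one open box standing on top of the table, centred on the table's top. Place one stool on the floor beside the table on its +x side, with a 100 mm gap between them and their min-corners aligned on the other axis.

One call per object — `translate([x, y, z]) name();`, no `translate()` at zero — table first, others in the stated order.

table();
translate([278, 115, 718]) open_box();
translate([1104, 0, 0]) stool();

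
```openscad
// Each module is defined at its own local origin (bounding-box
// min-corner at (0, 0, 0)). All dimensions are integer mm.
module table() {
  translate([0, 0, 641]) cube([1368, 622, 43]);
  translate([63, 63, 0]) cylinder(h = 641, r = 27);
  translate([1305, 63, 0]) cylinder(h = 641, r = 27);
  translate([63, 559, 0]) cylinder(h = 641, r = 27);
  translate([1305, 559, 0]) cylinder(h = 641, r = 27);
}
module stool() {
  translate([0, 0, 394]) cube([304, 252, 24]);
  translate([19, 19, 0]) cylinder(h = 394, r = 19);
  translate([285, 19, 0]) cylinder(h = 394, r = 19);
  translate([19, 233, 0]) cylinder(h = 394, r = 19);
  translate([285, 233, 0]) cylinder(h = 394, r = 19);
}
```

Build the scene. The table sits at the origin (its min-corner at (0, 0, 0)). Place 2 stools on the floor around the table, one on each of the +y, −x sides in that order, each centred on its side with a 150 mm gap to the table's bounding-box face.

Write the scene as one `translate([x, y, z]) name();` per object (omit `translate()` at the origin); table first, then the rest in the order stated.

table();
translate([532, 772, 0]) stool();
translate([-454, 185, 0]) stool();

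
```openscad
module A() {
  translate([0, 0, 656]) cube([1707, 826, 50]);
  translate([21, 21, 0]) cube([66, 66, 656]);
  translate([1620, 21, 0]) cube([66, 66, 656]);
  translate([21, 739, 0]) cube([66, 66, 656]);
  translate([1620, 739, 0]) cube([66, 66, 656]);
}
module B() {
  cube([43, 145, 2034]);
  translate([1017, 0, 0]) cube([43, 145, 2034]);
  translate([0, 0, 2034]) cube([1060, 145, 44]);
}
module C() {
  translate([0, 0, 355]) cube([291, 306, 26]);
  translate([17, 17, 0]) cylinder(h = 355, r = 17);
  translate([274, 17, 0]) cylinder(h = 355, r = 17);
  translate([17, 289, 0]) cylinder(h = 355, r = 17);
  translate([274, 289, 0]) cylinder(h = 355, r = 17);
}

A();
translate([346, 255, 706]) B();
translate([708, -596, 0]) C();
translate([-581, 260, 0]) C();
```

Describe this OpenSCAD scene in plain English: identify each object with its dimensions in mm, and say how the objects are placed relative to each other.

A is a rectangular dining table. The top is 1707×826×50 mm with its upper surface at z = 706 mm. It stands on four 66×66 mm square legs, each inset 21 mm from the nearest pair of top edges, running from the floor to the underside of the top.

B is a door frame. The clear opening is 974 mm wide and 2034 mm high. Two 43 mm wide jambs, 145 mm deep, stand either side of the opening from the floor to the top of the opening. A 44 mm thick head sits across the top of both jambs, spanning the full outside width of the frame.

C is a four-legged stool. The seat is 291×306 mm, 26 mm thick, top at z = 381 mm. It stands on four round legs, each 34 mm in diameter, from z = 0 to the seat underside, each leg's axis is inset half a diameter from the nearest pair of seat edges (so the leg's bounding box is flush with the corner).

The door frame is on top of the table. Two stools sit around the table at the −y, −x sides.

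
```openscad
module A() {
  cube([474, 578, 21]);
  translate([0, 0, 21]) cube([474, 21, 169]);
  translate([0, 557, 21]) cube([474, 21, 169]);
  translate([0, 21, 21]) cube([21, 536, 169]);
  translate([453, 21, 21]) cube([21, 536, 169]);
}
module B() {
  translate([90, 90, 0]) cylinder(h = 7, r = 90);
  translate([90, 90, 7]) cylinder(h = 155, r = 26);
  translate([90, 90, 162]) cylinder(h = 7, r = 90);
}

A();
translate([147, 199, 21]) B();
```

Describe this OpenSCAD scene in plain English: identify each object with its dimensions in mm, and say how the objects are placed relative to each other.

A is an open-topped rectangular box: outside dimensions 474×578×190 mm, with a uniform wall and base thickness of 21 mm. The base is a full 474×578 slab on the floor; four walls sit on top of the base. The front and back walls (the −y and +y sides) span the full width; the two side walls fit between them.

B is a spool: two coaxial disc flanges of radius 90 mm and thickness 7 mm, joined by a core cylinder of radius 26 mm and height 155 mm. The lower flange rests on z = 0 and the three cylinders share a vertical axis.

The spool sits inside the open box, centred.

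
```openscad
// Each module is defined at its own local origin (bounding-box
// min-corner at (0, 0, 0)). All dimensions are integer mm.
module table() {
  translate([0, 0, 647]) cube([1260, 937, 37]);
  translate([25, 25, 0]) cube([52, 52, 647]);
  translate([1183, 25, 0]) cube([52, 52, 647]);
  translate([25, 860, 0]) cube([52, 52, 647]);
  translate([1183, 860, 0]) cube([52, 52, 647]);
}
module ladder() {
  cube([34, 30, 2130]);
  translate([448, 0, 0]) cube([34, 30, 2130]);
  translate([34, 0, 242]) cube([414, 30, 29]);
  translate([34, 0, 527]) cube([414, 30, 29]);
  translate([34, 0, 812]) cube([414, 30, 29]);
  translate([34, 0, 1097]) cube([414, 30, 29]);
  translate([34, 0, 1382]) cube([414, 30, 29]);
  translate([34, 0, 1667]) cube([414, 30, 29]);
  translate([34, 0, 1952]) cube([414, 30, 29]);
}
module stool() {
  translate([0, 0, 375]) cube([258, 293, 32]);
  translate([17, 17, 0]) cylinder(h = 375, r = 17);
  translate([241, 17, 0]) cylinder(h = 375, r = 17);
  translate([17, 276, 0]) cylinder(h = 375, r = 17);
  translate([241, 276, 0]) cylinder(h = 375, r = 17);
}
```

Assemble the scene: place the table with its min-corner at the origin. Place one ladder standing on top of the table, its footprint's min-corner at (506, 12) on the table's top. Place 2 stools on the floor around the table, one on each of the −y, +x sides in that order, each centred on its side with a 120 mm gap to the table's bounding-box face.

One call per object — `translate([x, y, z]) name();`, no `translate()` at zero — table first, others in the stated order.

table();
translate([506, 12, 684]) ladder();
translate([501, -413, 0]) stool();
translate([1380, 322, 0]) stool();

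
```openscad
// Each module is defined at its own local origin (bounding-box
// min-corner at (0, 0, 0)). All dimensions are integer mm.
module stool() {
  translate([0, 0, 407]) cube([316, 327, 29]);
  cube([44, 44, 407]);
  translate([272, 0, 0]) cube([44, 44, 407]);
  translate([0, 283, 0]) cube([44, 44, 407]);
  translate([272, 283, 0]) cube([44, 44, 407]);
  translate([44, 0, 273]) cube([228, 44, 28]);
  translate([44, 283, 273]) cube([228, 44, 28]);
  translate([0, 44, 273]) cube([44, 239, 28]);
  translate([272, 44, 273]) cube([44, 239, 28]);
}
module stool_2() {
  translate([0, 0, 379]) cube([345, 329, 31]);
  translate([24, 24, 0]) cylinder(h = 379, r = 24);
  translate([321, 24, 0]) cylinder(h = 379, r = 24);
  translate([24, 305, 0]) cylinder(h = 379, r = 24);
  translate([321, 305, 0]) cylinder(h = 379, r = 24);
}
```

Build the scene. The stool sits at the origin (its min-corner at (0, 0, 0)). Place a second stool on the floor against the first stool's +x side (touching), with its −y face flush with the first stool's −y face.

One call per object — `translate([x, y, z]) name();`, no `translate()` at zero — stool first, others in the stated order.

stool();
translate([316, 0, 0]) stool_2();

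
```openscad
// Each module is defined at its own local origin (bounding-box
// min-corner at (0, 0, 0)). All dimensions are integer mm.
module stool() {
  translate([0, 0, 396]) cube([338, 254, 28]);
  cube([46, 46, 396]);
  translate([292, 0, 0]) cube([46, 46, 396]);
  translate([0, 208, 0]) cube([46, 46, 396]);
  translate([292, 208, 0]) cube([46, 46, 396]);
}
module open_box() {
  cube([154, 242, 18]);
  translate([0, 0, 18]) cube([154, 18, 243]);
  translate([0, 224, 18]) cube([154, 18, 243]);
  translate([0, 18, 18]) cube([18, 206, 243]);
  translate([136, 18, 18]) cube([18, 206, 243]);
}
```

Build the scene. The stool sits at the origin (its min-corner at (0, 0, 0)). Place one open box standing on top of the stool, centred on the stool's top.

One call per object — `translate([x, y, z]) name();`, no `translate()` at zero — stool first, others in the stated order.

stool();
translate([92, 6, 424]) open_box();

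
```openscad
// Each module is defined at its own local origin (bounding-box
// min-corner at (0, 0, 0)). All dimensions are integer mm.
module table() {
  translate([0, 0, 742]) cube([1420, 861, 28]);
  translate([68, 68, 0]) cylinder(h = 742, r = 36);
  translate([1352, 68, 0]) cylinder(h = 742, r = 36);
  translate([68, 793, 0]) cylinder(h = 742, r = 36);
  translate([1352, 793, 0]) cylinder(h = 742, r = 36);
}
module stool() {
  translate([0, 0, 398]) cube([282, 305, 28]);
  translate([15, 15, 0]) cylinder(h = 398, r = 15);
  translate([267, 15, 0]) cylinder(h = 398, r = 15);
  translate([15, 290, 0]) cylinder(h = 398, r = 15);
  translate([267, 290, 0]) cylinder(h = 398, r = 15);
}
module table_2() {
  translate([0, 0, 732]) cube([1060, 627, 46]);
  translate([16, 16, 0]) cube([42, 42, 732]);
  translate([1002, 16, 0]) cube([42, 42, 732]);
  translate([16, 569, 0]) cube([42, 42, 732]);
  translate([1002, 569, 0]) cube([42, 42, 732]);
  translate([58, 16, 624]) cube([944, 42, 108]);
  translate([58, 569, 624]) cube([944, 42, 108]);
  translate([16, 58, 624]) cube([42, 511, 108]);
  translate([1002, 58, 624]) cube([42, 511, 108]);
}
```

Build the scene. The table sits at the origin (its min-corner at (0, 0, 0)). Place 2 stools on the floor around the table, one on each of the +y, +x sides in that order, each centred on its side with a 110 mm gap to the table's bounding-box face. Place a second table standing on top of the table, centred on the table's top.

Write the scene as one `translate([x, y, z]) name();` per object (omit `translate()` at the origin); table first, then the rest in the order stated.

table();
translate([569, 971, 0]) stool();
translate([1530, 278, 0]) stool();
translate([180, 117, 770]) table_2();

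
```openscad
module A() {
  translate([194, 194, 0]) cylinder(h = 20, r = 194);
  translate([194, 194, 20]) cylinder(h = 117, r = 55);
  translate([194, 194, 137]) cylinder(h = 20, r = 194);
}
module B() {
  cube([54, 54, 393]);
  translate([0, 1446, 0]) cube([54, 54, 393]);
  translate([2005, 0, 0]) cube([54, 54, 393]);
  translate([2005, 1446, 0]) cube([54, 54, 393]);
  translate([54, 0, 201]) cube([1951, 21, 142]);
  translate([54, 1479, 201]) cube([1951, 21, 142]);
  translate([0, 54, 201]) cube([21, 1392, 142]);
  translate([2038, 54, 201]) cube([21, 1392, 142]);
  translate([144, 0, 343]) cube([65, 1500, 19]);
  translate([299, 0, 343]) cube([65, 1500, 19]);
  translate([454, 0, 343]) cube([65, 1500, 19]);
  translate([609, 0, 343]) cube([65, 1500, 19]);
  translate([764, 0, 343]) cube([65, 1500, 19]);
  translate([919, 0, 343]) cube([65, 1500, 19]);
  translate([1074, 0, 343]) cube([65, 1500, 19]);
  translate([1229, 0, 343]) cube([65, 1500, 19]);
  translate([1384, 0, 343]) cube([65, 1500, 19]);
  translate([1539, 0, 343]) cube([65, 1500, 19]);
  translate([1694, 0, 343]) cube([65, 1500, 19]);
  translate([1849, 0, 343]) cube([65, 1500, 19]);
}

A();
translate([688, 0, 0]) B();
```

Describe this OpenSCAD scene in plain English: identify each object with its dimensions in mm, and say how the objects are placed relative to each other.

A is a spool: two coaxial disc flanges of radius 194 mm and thickness 20 mm, joined by a core cylinder of radius 55 mm and height 117 mm. The lower flange rests on z = 0 and the three cylinders share a vertical axis.

B is a bed frame 2059 mm long (x) by 1500 mm wide (y). Four 54×54 mm corner posts, 393 mm tall, at the corners of the footprint. Four rails of 21 mm thickness and 142 mm height run between adjacent posts with their undersides at z = 201 mm, their outer faces flush with the outside of the frame (the two x-running rails run between the posts' inner faces; the two y-running rails run between the posts' inner faces). 12 slats, each 65 mm wide (x) and 19 mm thick, lie across the top of the two x-running rails, running the full 1500 mm width of the frame in y; the slats are evenly spaced along x between the inner faces of the end posts with equal gaps (rounded down to the nearest mm) at the −x end and between each pair — any rounding remainder accumulates at the +x end.

The bed frame is on the floor beside the spool on its +x side.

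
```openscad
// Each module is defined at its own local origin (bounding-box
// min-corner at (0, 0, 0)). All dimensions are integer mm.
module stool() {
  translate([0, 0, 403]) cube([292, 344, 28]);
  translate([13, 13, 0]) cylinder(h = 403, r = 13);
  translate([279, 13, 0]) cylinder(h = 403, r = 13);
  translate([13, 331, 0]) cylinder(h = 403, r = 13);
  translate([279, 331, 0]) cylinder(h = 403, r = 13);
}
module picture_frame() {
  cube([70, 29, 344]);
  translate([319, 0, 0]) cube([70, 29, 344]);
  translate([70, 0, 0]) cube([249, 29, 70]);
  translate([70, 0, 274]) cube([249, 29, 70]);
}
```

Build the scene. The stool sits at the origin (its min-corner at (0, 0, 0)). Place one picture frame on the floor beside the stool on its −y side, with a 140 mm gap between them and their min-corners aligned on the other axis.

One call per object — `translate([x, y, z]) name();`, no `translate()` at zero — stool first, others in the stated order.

stool();
translate([0, -169, 0]) picture_frame();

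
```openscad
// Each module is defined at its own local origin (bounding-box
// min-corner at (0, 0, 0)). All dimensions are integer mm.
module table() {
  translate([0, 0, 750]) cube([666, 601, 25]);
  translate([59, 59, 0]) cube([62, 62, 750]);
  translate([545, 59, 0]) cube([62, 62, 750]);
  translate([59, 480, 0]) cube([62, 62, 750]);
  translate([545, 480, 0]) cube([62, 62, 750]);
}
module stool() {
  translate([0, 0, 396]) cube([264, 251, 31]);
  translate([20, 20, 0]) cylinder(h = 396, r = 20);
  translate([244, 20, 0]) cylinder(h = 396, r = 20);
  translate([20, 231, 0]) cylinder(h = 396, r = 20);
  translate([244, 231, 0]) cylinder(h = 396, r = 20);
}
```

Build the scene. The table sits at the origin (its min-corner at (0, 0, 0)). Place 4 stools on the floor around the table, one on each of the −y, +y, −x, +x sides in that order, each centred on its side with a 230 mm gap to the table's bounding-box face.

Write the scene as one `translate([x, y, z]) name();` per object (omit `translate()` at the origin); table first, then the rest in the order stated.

table();
translate([201, -481, 0]) stool();
translate([201, 831, 0]) stool();
translate([-494, 175, 0]) stool();
translate([896, 175, 0]) stool();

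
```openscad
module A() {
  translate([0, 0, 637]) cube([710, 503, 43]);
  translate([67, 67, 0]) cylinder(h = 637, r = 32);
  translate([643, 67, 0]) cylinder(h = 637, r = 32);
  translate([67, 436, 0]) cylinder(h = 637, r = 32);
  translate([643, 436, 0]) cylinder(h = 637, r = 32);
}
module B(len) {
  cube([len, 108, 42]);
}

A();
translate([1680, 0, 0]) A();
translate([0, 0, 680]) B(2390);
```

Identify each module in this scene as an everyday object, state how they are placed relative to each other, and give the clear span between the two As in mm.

A is a table. B is a beam. A beam spans the tops of two tables. The clear span between the two tables is 970 mm.

Second table starts at x = 1680; first ends at x = 710; clear span = 1680 − 710 = 970 mm.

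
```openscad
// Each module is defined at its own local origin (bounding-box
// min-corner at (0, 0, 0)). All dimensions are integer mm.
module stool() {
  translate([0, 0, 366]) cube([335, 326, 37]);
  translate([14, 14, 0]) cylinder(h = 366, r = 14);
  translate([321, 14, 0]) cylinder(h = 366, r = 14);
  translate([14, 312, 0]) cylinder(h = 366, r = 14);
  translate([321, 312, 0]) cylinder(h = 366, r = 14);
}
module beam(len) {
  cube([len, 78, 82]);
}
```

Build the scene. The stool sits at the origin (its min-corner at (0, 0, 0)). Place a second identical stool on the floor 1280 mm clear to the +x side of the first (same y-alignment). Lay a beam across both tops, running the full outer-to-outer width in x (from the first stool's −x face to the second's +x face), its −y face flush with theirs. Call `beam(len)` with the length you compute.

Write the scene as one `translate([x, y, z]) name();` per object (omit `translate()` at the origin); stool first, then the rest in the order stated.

stool();
translate([1615, 0, 0]) stool();
translate([0, 0, 403]) beam(1950);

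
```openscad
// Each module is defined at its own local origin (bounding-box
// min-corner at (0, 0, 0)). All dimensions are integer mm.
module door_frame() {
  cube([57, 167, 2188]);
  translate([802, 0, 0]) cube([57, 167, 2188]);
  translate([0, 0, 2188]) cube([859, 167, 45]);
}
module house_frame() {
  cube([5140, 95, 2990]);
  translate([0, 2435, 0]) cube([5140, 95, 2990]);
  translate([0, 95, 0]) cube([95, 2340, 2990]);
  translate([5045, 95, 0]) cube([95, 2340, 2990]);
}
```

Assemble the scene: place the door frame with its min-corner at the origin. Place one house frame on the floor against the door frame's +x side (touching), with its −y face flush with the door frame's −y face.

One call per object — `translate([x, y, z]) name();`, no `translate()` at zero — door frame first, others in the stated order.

door_frame();
translate([859, 0, 0]) house_frame();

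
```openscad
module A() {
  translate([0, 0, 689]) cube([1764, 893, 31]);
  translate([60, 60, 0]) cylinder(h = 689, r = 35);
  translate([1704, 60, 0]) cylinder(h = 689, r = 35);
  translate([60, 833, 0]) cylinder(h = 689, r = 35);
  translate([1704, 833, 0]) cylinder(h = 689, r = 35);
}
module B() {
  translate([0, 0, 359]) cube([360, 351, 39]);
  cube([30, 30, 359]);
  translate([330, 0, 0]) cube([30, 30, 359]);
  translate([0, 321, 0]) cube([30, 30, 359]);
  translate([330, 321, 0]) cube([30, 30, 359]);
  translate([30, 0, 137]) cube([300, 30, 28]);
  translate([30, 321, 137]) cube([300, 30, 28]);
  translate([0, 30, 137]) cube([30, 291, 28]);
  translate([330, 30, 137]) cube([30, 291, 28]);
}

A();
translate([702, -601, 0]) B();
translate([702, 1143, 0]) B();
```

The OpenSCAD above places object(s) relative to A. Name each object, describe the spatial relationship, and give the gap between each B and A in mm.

A is a table. B is a stool. Two stools sit around the table at the −y, +y sides. The gap between each stool and the table is 250 mm.

Each stool's nearest face is 250 mm from the table's bounding box.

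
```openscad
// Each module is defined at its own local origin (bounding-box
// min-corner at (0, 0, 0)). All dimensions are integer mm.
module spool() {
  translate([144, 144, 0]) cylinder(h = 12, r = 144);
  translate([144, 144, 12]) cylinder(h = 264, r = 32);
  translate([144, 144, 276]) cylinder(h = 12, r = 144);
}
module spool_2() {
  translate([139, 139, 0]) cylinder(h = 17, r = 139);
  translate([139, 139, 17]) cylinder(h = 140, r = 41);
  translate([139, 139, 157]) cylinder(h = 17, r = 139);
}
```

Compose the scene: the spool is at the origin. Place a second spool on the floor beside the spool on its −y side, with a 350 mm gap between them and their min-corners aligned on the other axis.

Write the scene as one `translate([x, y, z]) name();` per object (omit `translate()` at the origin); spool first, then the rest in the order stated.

spool();
translate([0, -628, 0]) spool_2();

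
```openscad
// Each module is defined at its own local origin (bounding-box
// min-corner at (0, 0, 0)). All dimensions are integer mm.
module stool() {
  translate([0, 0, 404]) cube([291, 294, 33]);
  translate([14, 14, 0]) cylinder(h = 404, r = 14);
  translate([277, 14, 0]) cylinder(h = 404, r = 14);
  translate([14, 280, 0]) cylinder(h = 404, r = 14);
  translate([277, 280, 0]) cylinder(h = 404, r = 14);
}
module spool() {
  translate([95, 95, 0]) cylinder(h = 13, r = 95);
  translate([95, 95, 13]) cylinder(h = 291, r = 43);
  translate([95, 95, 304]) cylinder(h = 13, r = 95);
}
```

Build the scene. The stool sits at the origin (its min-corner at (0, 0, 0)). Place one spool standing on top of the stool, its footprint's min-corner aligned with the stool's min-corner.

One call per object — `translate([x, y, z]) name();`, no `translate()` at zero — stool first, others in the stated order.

stool();
translate([0, 0, 437]) spool();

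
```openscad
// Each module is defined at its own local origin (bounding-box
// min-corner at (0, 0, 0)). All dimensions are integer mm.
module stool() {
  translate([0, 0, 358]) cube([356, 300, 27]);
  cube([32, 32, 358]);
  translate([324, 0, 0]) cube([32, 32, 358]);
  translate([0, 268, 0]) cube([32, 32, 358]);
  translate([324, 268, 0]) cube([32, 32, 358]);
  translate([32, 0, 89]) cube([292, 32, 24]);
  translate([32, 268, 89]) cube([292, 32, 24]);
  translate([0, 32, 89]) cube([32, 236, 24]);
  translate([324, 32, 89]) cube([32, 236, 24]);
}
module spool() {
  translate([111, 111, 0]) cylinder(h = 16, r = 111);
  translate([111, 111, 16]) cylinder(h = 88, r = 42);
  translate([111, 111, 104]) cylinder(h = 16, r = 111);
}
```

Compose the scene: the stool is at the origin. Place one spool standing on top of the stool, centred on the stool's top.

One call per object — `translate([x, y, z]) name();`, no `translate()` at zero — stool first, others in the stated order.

stool();
translate([67, 39, 385]) spool();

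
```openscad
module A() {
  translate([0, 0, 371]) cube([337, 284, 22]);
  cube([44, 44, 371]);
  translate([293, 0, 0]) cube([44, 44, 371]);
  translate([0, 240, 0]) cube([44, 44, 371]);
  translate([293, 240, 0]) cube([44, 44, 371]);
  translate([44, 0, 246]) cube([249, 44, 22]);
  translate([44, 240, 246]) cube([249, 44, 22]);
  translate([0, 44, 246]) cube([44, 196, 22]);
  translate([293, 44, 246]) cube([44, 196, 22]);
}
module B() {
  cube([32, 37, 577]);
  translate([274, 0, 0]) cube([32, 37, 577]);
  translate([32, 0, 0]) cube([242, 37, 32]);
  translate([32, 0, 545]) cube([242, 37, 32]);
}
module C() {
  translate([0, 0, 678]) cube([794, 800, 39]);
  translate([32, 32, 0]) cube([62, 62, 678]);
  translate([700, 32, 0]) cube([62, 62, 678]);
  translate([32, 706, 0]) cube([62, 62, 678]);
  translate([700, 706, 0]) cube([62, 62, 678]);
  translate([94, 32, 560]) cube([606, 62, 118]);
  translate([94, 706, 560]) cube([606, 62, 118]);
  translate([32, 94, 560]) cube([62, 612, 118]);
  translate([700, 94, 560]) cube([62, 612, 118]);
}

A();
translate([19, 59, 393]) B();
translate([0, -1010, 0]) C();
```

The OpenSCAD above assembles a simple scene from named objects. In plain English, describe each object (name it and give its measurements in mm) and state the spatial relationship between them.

A is a simple wooden stool: a rectangular seat 337 mm (x) by 284 mm (y), 22 mm thick, top face at z = 393 mm, on four square legs, each 44×44 mm in cross-section. The legs rest on z = 0, each flush with a corner of the seat. Four stretchers, 44 mm wide and 22 mm tall, connect adjacent legs with their undersides at z = 246 mm, each running between the inner faces of the legs it joins and aligned with the legs' outer faces on the other axis.

B is a picture frame with a 242×513 mm rectangular opening (x by z) and a uniform 32 mm border on every side. Frame depth is 37 mm along y. It is built from two vertical stiles running the full outside height and two horizontal rails spanning the gap between the stiles.

C is a table: top 794 mm (x) × 800 mm (y), 39 mm thick, upper face at z = 717 mm, on four 62×62 mm square legs, each inset 32 mm from the nearest pair of top edges, running from z = 0 to the bottom of the top. Four apron rails, 62 mm thick and 118 mm tall, run between adjacent legs with their top edges flush with the underside of the top and their outer faces flush with the legs' outer faces.

The picture frame is on top of the stool. The table is on the floor beside the stool on its −y side.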